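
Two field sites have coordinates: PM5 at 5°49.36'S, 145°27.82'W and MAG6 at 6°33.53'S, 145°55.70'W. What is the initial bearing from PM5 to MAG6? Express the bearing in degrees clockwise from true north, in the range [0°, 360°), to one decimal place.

212.1°

PM5: φ = -5.82267°, λ = -145.46367°
MAG6: φ = -6.55883°, λ = -145.92833°
Δλ = -0.4647°
y = sin Δλ · cos φ₂ = -0.008057
x = cos φ₁ sin φ₂ − sin φ₁ cos φ₂ cos Δλ = -0.012851
θ = atan2(y, x) = -147.9158° → 212.0842° (mod 360°)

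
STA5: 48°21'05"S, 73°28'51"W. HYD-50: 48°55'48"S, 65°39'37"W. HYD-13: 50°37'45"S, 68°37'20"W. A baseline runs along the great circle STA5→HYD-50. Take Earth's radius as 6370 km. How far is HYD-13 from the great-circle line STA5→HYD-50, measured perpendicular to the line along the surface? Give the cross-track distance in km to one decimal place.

STA5: φ = -48.35139°, λ = -73.48083°
HYD-50: φ = -48.93000°, λ = -65.66028°
HYD-13: φ = -50.62917°, λ = -68.62222°
δ₁₃ = central angle STA5→HYD-13 = 0.067908 rad  (haversine)
θ₁₃ = bearing STA5→HYD-13 = 127.648°,  θ₁₂ = bearing STA5→HYD-50 = 99.316°
dₓₜ = R·arcsin(sin δ₁₃ · sin(θ₁₃ − θ₁₂)) = 6370·arcsin(0.06786·sin(28.333°)) = 205.173 km
|dₓₜ| = 205.173 km

205.2 km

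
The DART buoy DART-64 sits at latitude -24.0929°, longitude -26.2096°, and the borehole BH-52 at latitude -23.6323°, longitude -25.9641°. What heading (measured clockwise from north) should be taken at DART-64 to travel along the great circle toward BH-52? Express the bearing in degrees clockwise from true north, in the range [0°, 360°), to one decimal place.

Δλ = 0.2455°
y = sin Δλ · cos φ₂ = 0.003925
x = cos φ₁ sin φ₂ − sin φ₁ cos φ₂ cos Δλ = 0.008035
θ = atan2(y, x) = 26.0361° → 26.0361° (mod 360°)

26.0°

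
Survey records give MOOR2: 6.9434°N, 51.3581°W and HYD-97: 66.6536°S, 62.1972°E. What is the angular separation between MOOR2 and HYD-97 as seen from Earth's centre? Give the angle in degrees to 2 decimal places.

Δφ = -73.5970°,  Δλ = 113.5553°
a = sin²(Δφ/2) + cos φ₁ cos φ₂ sin²(Δλ/2) = 0.634100
c = 2·arcsin(√a) = 1.842321 rad = 105.5572°

105.56°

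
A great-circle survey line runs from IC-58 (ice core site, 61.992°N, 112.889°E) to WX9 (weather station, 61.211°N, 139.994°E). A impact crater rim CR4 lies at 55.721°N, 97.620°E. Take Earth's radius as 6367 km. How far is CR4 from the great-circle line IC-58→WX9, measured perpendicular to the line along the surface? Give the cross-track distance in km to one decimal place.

436.8 km

δ₁₃ = central angle IC-58→CR4 = 0.175267 rad  (haversine)
θ₁₃ = bearing IC-58→CR4 = 238.280°,  θ₁₂ = bearing IC-58→WX9 = 81.430°
dₓₜ = R·arcsin(sin δ₁₃ · sin(θ₁₃ − θ₁₂)) = 6367·arcsin(0.17437·sin(156.850°)) = 436.812 km
|dₓₜ| = 436.812 km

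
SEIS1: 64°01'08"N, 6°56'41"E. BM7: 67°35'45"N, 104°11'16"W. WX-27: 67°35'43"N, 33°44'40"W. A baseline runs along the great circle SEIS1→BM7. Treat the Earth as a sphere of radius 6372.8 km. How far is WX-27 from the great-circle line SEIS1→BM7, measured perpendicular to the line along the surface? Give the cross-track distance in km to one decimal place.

799.6 km

SEIS1: φ = +64.01889°, λ = +6.94472°
BM7: φ = +67.59583°, λ = -104.18778°
WX-27: φ = +67.59528°, λ = -33.74444°
δ₁₃ = central angle SEIS1→WX-27 = 0.291935 rad  (haversine)
θ₁₃ = bearing SEIS1→WX-27 = 300.300°,  θ₁₂ = bearing SEIS1→BM7 = 326.074°
dₓₜ = R·arcsin(sin δ₁₃ · sin(θ₁₃ − θ₁₂)) = 6372.8·arcsin(0.28781·sin(-25.774°)) = -799.617 km
|dₓₜ| = 799.617 km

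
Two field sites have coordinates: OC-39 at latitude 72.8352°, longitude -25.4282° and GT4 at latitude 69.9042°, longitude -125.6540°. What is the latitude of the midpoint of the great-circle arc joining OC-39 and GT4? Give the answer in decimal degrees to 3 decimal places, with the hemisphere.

Bx = cos φ₂ cos Δλ = -0.060997,  By = cos φ₂ sin Δλ = -0.338133
φₘ = atan2(sin φ₁ + sin φ₂, √((cos φ₁ + Bx)² + By²)) = 77.75223°
λₘ = λ₁ + atan2(By, cos φ₁ + Bx) = -80.72939°

77.752°N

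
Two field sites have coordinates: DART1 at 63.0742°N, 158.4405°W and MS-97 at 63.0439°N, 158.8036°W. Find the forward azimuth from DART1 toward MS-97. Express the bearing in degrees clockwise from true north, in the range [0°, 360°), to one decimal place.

Δλ = -0.3631°
y = sin Δλ · cos φ₂ = -0.002873
x = cos φ₁ sin φ₂ − sin φ₁ cos φ₂ cos Δλ = -0.000521
θ = atan2(y, x) = -100.2741° → 259.7259° (mod 360°)

259.7°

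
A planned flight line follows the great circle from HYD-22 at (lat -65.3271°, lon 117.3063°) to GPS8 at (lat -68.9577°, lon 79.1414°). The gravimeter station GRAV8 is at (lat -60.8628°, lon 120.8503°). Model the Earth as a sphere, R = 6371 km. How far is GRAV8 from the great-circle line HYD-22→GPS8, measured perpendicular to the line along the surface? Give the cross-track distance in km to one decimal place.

322.2 km

δ₁₃ = central angle HYD-22→GRAV8 = 0.082760 rad  (haversine)
θ₁₃ = bearing HYD-22→GRAV8 = 21.352°,  θ₁₂ = bearing HYD-22→GPS8 = 239.046°
dₓₜ = R·arcsin(sin δ₁₃ · sin(θ₁₃ − θ₁₂)) = 6371·arcsin(0.08267·sin(-217.695°)) = 322.166 km
|dₓₜ| = 322.166 km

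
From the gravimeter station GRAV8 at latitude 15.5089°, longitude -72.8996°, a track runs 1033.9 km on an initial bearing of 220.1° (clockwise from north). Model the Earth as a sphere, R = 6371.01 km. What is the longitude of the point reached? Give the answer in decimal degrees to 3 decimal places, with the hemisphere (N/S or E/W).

δ = d/R = 1033.9/6371.01 = 0.162282 rad
φ₂ = arcsin(sin φ₁ cos δ + cos φ₁ sin δ cos θ)
   = arcsin(0.26739·0.98686 + 0.96359·0.16157·-0.76492) = 8.32489°
λ₂ = λ₁ + atan2(sin θ sin δ cos φ₁, cos δ − sin φ₁ sin φ₂) = -78.93712°

78.937°W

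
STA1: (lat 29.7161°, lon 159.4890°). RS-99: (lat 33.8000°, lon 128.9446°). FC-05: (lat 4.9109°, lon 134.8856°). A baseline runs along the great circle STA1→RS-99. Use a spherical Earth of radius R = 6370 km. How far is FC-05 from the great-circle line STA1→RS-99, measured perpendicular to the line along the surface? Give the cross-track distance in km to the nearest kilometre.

δ₁₃ = central angle STA1→FC-05 = 0.593158 rad  (haversine)
θ₁₃ = bearing STA1→FC-05 = 227.908°,  θ₁₂ = bearing STA1→RS-99 = 286.909°
dₓₜ = R·arcsin(sin δ₁₃ · sin(θ₁₃ − θ₁₂)) = 6370·arcsin(0.55898·sin(-59.000°)) = -3182.943 km
|dₓₜ| = 3182.943 km

3183 km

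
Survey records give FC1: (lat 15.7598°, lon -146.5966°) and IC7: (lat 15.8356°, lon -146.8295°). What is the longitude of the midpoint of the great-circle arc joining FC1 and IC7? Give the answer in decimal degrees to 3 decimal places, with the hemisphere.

146.713°W

Bx = cos φ₂ cos Δλ = 0.962041,  By = cos φ₂ sin Δλ = -0.003911
φₘ = atan2(sin φ₁ + sin φ₂, √((cos φ₁ + Bx)² + By²)) = 15.79773°
λₘ = λ₁ + atan2(By, cos φ₁ + Bx) = -146.71303°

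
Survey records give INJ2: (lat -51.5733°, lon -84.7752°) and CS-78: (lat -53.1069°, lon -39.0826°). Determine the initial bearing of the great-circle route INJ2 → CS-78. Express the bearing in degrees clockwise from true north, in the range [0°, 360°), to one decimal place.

Δλ = 45.6926°
y = sin Δλ · cos φ₂ = 0.429593
x = cos φ₁ sin φ₂ − sin φ₁ cos φ₂ cos Δλ = -0.168554
θ = atan2(y, x) = 111.4229° → 111.4229° (mod 360°)

111.4°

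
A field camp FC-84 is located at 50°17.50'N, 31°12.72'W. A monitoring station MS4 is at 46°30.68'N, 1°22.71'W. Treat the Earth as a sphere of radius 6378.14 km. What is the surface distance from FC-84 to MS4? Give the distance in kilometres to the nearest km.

2229 km

FC-84: φ = +50.29167°, λ = -31.21200°
MS4: φ = +46.51133°, λ = -1.37850°
Δφ = -3.7803°,  Δλ = 29.8335°
a = sin²(Δφ/2) + cos φ₁ cos φ₂ sin²(Δλ/2) = 0.030223
c = 2·arcsin(√a) = 0.349468 rad = 20.0231°
d = R·c = 6378.14 × 0.349468 = 2229.0 km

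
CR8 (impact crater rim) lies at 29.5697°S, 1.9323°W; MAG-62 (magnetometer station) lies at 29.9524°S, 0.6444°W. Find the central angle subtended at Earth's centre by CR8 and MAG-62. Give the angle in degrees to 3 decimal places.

Δφ = -0.3827°,  Δλ = 1.2879°
a = sin²(Δφ/2) + cos φ₁ cos φ₂ sin²(Δλ/2) = 0.000106
c = 2·arcsin(√a) = 0.020625 rad = 1.1817°

1.182°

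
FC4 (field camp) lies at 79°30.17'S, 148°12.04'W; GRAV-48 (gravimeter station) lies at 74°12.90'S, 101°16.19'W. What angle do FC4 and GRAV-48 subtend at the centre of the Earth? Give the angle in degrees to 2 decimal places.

FC4: φ = -79.50283°, λ = -148.20067°
GRAV-48: φ = -74.21500°, λ = -101.26983°
Δφ = 5.2878°,  Δλ = 46.9308°
a = sin²(Δφ/2) + cos φ₁ cos φ₂ sin²(Δλ/2) = 0.009986
c = 2·arcsin(√a) = 0.200195 rad = 11.4703°

11.47°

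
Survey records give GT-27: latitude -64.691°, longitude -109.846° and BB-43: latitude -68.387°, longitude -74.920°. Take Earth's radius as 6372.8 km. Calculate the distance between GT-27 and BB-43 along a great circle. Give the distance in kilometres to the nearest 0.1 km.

Δφ = -3.6960°,  Δλ = 34.9260°
a = sin²(Δφ/2) + cos φ₁ cos φ₂ sin²(Δλ/2) = 0.015220
c = 2·arcsin(√a) = 0.247370 rad = 14.1733°
d = R·c = 6372.8 × 0.247370 = 1576.4 km

1576.4 km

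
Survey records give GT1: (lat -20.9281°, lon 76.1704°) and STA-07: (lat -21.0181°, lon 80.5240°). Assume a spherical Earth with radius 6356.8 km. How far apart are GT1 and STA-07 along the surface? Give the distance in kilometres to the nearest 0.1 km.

Δφ = -0.0900°,  Δλ = 4.3536°
a = sin²(Δφ/2) + cos φ₁ cos φ₂ sin²(Δλ/2) = 0.001259
c = 2·arcsin(√a) = 0.070966 rad = 4.0660°
d = R·c = 6356.8 × 0.070966 = 451.1 km

451.1 km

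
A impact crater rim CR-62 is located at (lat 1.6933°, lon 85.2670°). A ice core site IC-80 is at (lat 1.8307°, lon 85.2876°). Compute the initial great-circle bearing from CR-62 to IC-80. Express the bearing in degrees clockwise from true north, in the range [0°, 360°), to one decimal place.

8.5°

Δλ = 0.0206°
y = sin Δλ · cos φ₂ = 0.000359
x = cos φ₁ sin φ₂ − sin φ₁ cos φ₂ cos Δλ = 0.002398
θ = atan2(y, x) = 8.5224° → 8.5224° (mod 360°)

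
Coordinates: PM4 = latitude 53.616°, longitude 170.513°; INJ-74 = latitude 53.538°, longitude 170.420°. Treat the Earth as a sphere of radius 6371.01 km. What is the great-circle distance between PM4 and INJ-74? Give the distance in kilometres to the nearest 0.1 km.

10.6 km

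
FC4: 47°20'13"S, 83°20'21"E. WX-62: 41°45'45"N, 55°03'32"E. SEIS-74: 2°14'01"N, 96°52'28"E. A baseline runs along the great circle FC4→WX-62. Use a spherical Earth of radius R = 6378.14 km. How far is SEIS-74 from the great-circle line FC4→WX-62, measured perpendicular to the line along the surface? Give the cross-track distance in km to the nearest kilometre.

FC4: φ = -47.33694°, λ = +83.33917°
WX-62: φ = +41.76250°, λ = +55.05889°
SEIS-74: φ = +2.23361°, λ = +96.87444°
δ₁₃ = central angle FC4→SEIS-74 = 0.889625 rad  (haversine)
θ₁₃ = bearing FC4→SEIS-74 = 17.521°,  θ₁₂ = bearing FC4→WX-62 = 339.283°
dₓₜ = R·arcsin(sin δ₁₃ · sin(θ₁₃ − θ₁₂)) = 6378.14·arcsin(0.77684·sin(-321.762°)) = 3199.094 km
|dₓₜ| = 3199.094 km

3199 km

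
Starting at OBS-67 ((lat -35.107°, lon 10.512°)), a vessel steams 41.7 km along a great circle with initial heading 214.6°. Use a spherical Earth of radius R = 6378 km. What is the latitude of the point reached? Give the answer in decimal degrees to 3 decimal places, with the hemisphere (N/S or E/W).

35.415°S

δ = d/R = 41.7/6378 = 0.006538 rad
φ₂ = arcsin(sin φ₁ cos δ + cos φ₁ sin δ cos θ)
   = arcsin(-0.57511·0.99998 + 0.81808·0.00654·-0.82314) = -35.41507°
λ₂ = λ₁ + atan2(sin θ sin δ cos φ₁, cos δ − sin φ₁ sin φ₂) = 10.25099°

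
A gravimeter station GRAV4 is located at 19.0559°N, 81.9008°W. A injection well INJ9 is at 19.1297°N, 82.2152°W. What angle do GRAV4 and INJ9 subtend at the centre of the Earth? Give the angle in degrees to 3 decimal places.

Δφ = 0.0738°,  Δλ = -0.3144°
a = sin²(Δφ/2) + cos φ₁ cos φ₂ sin²(Δλ/2) = 0.000007
c = 2·arcsin(√a) = 0.005343 rad = 0.3061°

0.306°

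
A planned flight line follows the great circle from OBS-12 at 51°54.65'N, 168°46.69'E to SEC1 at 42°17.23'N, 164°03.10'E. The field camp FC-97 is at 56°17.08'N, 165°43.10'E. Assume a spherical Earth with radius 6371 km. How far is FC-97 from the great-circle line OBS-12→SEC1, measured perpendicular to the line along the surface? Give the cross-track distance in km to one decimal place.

OBS-12: φ = +51.91083°, λ = +168.77817°
SEC1: φ = +42.28717°, λ = +164.05167°
FC-97: φ = +56.28467°, λ = +165.71833°
δ₁₃ = central angle OBS-12→FC-97 = 0.082491 rad  (haversine)
θ₁₃ = bearing OBS-12→FC-97 = 338.925°,  θ₁₂ = bearing OBS-12→SEC1 = 200.254°
dₓₜ = R·arcsin(sin δ₁₃ · sin(θ₁₃ − θ₁₂)) = 6371·arcsin(0.08240·sin(138.671°)) = 346.841 km
|dₓₜ| = 346.841 km

346.8 km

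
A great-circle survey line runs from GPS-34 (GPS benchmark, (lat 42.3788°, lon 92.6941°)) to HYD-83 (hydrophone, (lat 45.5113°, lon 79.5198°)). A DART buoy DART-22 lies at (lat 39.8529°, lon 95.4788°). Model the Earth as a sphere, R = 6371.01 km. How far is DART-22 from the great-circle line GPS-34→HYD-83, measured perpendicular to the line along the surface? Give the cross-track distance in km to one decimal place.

163.3 km

δ₁₃ = central angle GPS-34→DART-22 = 0.057301 rad  (haversine)
θ₁₃ = bearing GPS-34→DART-22 = 139.364°,  θ₁₂ = bearing GPS-34→HYD-83 = 292.781°
dₓₜ = R·arcsin(sin δ₁₃ · sin(θ₁₃ − θ₁₂)) = 6371.01·arcsin(0.05727·sin(-153.417°)) = -163.293 km
|dₓₜ| = 163.293 km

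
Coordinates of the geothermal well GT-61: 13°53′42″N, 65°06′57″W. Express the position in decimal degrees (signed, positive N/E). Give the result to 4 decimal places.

+13.8950°, -65.1158°

lat: 13.8950° N → +13.8950°
lon: 65.1158° W → -65.1158°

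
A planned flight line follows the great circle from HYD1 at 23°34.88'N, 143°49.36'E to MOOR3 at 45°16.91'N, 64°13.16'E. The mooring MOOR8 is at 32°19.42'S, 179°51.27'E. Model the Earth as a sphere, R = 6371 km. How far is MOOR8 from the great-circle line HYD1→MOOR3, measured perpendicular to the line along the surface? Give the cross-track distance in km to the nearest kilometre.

HYD1: φ = +23.58133°, λ = +143.82267°
MOOR3: φ = +45.28183°, λ = +64.21933°
MOOR8: φ = -32.32367°, λ = +179.85450°
δ₁₃ = central angle HYD1→MOOR8 = 1.145707 rad  (haversine)
θ₁₃ = bearing HYD1→MOOR8 = 146.931°,  θ₁₂ = bearing HYD1→MOOR3 = 310.945°
dₓₜ = R·arcsin(sin δ₁₃ · sin(θ₁₃ − θ₁₂)) = 6371·arcsin(0.91100·sin(-164.014°)) = -1615.725 km
|dₓₜ| = 1615.725 km

1616 km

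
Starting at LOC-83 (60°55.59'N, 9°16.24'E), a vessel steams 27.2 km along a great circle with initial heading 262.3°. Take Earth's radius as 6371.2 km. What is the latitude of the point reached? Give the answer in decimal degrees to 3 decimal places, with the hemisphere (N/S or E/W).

LOC-83: φ = +60.92650°, λ = +9.27067°
δ = d/R = 27.2/6371.2 = 0.004269 rad
φ₂ = arcsin(sin φ₁ cos δ + cos φ₁ sin δ cos θ)
   = arcsin(0.87400·0.99999 + 0.48593·0.00427·-0.13399) = 60.89280°
λ₂ = λ₁ + atan2(sin θ sin δ cos φ₁, cos δ − sin φ₁ sin φ₂) = 8.77235°

60.893°N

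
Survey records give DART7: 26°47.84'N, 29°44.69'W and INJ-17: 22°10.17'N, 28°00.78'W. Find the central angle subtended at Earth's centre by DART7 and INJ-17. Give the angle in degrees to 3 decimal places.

DART7: φ = +26.79733°, λ = -29.74483°
INJ-17: φ = +22.16950°, λ = -28.01300°
Δφ = -4.6278°,  Δλ = 1.7318°
a = sin²(Δφ/2) + cos φ₁ cos φ₂ sin²(Δλ/2) = 0.001819
c = 2·arcsin(√a) = 0.085323 rad = 4.8886°

4.889°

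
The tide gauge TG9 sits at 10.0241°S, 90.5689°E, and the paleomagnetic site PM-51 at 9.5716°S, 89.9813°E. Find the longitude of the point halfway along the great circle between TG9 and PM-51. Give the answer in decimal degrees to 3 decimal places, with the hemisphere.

Bx = cos φ₂ cos Δλ = 0.986027,  By = cos φ₂ sin Δλ = -0.010113
φₘ = atan2(sin φ₁ + sin φ₂, √((cos φ₁ + Bx)² + By²)) = -9.79798°
λₘ = λ₁ + atan2(By, cos φ₁ + Bx) = 90.27490°

90.275°E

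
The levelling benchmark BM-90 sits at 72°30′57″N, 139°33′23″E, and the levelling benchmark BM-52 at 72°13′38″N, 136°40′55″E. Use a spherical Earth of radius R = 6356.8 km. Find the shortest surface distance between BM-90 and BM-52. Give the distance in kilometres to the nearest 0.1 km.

BM-90: φ = +72.51583°, λ = +139.55639°
BM-52: φ = +72.22722°, λ = +136.68194°
Δφ = -0.2886°,  Δλ = -2.8744°
a = sin²(Δφ/2) + cos φ₁ cos φ₂ sin²(Δλ/2) = 0.000064
c = 2·arcsin(√a) = 0.016005 rad = 0.9170°
d = R·c = 6356.8 × 0.016005 = 101.7 km

101.7 km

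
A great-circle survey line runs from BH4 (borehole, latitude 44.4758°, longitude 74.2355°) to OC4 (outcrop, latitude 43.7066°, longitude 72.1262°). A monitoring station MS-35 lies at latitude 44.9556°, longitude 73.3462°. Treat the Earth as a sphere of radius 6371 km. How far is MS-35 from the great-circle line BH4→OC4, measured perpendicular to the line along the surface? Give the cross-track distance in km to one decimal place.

79.1 km

δ₁₃ = central angle BH4→MS-35 = 0.013848 rad  (haversine)
θ₁₃ = bearing BH4→MS-35 = 307.520°,  θ₁₂ = bearing BH4→OC4 = 243.818°
dₓₜ = R·arcsin(sin δ₁₃ · sin(θ₁₃ − θ₁₂)) = 6371·arcsin(0.01385·sin(63.701°)) = 79.094 km
|dₓₜ| = 79.094 km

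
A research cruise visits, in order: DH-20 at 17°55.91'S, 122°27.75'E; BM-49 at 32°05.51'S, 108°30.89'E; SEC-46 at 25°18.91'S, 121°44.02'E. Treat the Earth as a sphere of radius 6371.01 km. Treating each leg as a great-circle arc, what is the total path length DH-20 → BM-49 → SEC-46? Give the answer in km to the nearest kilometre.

3598 km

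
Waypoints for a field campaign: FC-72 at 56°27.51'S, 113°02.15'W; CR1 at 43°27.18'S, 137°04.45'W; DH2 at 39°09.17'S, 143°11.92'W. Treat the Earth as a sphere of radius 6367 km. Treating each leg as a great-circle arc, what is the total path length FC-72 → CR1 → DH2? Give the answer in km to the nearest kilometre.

2924 km

FC-72: φ = -56.45850°, λ = -113.03583°
CR1: φ = -43.45300°, λ = -137.07417°
DH2: φ = -39.15283°, λ = -143.19867°
FC-72→CR1: c = 0.349449 rad, d = 2224.94 km
CR1→DH2: c = 0.109856 rad, d = 699.45 km
Total = 2224.94 + 699.45 = 2924.40 km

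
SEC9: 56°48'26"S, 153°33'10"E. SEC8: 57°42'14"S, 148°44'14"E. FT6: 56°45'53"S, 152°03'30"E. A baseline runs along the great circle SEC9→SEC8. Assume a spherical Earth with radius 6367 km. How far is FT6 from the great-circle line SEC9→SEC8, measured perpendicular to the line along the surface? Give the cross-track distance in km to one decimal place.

36.1 km

SEC9: φ = -56.80722°, λ = +153.55278°
SEC8: φ = -57.70389°, λ = +148.73722°
FT6: φ = -56.76472°, λ = +152.05833°
δ₁₃ = central angle SEC9→FT6 = 0.014306 rad  (haversine)
θ₁₃ = bearing SEC9→FT6 = 272.347°,  θ₁₂ = bearing SEC9→SEC8 = 248.989°
dₓₜ = R·arcsin(sin δ₁₃ · sin(θ₁₃ − θ₁₂)) = 6367·arcsin(0.01431·sin(23.358°)) = 36.113 km
|dₓₜ| = 36.113 km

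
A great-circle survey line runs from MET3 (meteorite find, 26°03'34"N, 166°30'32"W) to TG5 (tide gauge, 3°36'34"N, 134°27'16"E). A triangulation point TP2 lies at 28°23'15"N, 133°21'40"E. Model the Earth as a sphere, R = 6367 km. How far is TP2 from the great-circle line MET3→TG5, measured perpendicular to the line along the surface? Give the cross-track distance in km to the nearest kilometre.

2468 km

MET3: φ = +26.05944°, λ = -166.50889°
TG5: φ = +3.60944°, λ = +134.45444°
TP2: φ = +28.38750°, λ = +133.36111°
δ₁₃ = central angle MET3→TP2 = 0.924213 rad  (haversine)
θ₁₃ = bearing MET3→TP2 = 287.095°,  θ₁₂ = bearing MET3→TG5 = 258.828°
dₓₜ = R·arcsin(sin δ₁₃ · sin(θ₁₃ − θ₁₂)) = 6367·arcsin(0.79815·sin(28.267°)) = 2467.959 km
|dₓₜ| = 2467.959 km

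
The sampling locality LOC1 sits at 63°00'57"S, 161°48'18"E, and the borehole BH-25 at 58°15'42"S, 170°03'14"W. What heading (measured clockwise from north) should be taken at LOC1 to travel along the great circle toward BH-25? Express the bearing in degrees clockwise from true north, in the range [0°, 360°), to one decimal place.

LOC1: φ = -63.01583°, λ = +161.80500°
BH-25: φ = -58.26167°, λ = -170.05389°
Δλ = 28.1411°
y = sin Δλ · cos φ₂ = 0.248104
x = cos φ₁ sin φ₂ − sin φ₁ cos φ₂ cos Δλ = 0.027467
θ = atan2(y, x) = 83.6828° → 83.6828° (mod 360°)

83.7°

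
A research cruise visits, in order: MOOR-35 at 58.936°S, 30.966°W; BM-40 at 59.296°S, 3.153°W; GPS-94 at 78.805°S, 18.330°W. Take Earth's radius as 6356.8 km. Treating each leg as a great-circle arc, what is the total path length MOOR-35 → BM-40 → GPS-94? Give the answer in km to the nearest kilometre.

3802 km

MOOR-35→BM-40: c = 0.247438 rad, d = 1572.91 km
BM-40→GPS-94: c = 0.350703 rad, d = 2229.35 km
Total = 1572.91 + 2229.35 = 3802.26 km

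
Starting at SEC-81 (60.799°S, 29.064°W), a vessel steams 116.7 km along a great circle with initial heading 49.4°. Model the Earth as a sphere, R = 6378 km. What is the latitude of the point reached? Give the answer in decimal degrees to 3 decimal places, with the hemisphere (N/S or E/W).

δ = d/R = 116.7/6378 = 0.018297 rad
φ₂ = arcsin(sin φ₁ cos δ + cos φ₁ sin δ cos θ)
   = arcsin(-0.87291·0.99983 + 0.48787·0.01830·0.65077) = -60.10709°
λ₂ = λ₁ + atan2(sin θ sin δ cos φ₁, cos δ − sin φ₁ sin φ₂) = -27.46673°

60.107°S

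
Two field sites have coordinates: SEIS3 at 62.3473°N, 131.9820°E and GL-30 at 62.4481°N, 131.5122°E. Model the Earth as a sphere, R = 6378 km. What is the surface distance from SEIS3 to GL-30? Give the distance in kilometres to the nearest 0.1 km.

Δφ = 0.1008°,  Δλ = -0.4698°
a = sin²(Δφ/2) + cos φ₁ cos φ₂ sin²(Δλ/2) = 0.000004
c = 2·arcsin(√a) = 0.004187 rad = 0.2399°
d = R·c = 6378 × 0.004187 = 26.7 km

26.7 km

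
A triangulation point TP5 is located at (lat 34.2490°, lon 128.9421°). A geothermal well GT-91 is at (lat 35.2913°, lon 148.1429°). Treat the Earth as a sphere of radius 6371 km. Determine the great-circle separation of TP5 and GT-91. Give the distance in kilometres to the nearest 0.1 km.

Δφ = 1.0423°,  Δλ = 19.2008°
a = sin²(Δφ/2) + cos φ₁ cos φ₂ sin²(Δλ/2) = 0.018849
c = 2·arcsin(√a) = 0.275451 rad = 15.7822°
d = R·c = 6371 × 0.275451 = 1754.9 km

1754.9 km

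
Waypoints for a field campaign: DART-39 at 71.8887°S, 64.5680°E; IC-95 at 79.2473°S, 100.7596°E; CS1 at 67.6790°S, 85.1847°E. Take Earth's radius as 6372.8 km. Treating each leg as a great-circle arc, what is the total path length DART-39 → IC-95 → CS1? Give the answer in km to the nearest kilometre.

DART-39→IC-95: c = 0.197434 rad, d = 1258.21 km
IC-95→CS1: c = 0.214493 rad, d = 1366.92 km
Total = 1258.21 + 1366.92 = 2625.13 km

2625 km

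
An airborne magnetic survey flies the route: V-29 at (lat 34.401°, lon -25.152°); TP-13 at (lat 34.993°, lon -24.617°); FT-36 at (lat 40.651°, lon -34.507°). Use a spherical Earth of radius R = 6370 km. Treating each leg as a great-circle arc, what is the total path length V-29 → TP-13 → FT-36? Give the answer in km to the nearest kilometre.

1153 km

V-29→TP-13: c = 0.012872 rad, d = 82.00 km
TP-13→FT-36: c = 0.168176 rad, d = 1071.28 km
Total = 82.00 + 1071.28 = 1153.28 km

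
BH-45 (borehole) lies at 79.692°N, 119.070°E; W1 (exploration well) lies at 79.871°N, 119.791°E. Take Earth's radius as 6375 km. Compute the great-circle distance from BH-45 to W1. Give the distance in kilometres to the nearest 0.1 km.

24.5 km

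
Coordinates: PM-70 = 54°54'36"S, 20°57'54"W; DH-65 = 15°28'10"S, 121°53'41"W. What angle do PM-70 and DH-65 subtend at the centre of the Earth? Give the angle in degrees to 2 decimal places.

83.50°

PM-70: φ = -54.91000°, λ = -20.96500°
DH-65: φ = -15.46944°, λ = -121.89472°
Δφ = 39.4406°,  Δλ = -100.9297°
a = sin²(Δφ/2) + cos φ₁ cos φ₂ sin²(Δλ/2) = 0.443400
c = 2·arcsin(√a) = 1.457354 rad = 83.5002°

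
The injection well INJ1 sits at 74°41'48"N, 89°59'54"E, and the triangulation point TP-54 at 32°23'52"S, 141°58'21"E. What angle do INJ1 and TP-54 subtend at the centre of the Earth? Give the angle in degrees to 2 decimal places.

INJ1: φ = +74.69667°, λ = +89.99833°
TP-54: φ = -32.39778°, λ = +141.97250°
Δφ = -107.0944°,  Δλ = 51.9742°
a = sin²(Δφ/2) + cos φ₁ cos φ₂ sin²(Δλ/2) = 0.689759
c = 2·arcsin(√a) = 1.960071 rad = 112.3038°

112.30°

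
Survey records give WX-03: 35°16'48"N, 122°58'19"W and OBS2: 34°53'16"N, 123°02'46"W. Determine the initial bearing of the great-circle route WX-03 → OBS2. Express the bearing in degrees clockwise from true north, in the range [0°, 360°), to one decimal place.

WX-03: φ = +35.28000°, λ = -122.97194°
OBS2: φ = +34.88778°, λ = -123.04611°
Δλ = -0.0742°
y = sin Δλ · cos φ₂ = -0.001062
x = cos φ₁ sin φ₂ − sin φ₁ cos φ₂ cos Δλ = -0.006845
θ = atan2(y, x) = -171.1826° → 188.8174° (mod 360°)

188.8°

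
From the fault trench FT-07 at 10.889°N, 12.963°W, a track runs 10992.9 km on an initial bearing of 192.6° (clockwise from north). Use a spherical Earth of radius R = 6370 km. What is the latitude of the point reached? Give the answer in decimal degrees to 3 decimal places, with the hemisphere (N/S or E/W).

δ = d/R = 10992.9/6370 = 1.725730 rad
φ₂ = arcsin(sin φ₁ cos δ + cos φ₁ sin δ cos θ)
   = arcsin(0.18891·-0.15431 + 0.98199·0.98802·-0.97592) = -77.42640°
λ₂ = λ₁ + atan2(sin θ sin δ cos φ₁, cos δ − sin φ₁ sin φ₂) = -94.87902°

77.426°S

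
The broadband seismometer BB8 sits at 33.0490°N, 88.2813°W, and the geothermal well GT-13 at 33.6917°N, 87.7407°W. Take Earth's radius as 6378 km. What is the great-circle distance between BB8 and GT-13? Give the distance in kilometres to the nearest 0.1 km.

87.4 km

Δφ = 0.6427°,  Δλ = 0.5406°
a = sin²(Δφ/2) + cos φ₁ cos φ₂ sin²(Δλ/2) = 0.000047
c = 2·arcsin(√a) = 0.013708 rad = 0.7854°
d = R·c = 6378 × 0.013708 = 87.4 km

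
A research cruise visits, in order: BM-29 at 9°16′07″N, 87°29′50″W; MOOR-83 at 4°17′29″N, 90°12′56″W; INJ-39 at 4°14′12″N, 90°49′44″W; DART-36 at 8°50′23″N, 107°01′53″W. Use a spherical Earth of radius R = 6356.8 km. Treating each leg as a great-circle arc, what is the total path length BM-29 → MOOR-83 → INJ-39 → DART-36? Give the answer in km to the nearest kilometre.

2553 km

BM-29: φ = +9.26861°, λ = -87.49722°
MOOR-83: φ = +4.29139°, λ = -90.21556°
INJ-39: φ = +4.23667°, λ = -90.82889°
DART-36: φ = +8.83972°, λ = -107.03139°
BM-29→MOOR-83: c = 0.098814 rad, d = 628.14 km
MOOR-83→INJ-39: c = 0.010718 rad, d = 68.13 km
INJ-39→DART-36: c = 0.292121 rad, d = 1856.96 km
Total = 628.14 + 68.13 + 1856.96 = 2553.23 km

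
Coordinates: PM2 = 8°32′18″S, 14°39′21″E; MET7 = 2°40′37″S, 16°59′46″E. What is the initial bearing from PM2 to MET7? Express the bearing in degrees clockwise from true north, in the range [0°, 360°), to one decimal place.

21.8°

PM2: φ = -8.53833°, λ = +14.65583°
MET7: φ = -2.67694°, λ = +16.99611°
Δλ = 2.3403°
y = sin Δλ · cos φ₂ = 0.040790
x = cos φ₁ sin φ₂ − sin φ₁ cos φ₂ cos Δλ = 0.101998
θ = atan2(y, x) = 21.7967° → 21.7967° (mod 360°)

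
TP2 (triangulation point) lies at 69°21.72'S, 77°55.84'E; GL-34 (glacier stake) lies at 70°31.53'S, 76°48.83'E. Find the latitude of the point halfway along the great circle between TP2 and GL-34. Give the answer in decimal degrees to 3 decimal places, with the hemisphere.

69.945°S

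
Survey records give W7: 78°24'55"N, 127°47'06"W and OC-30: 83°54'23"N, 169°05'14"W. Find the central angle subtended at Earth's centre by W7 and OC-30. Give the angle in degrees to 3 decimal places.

W7: φ = +78.41528°, λ = -127.78500°
OC-30: φ = +83.90639°, λ = -169.08722°
Δφ = 5.4911°,  Δλ = -41.3022°
a = sin²(Δφ/2) + cos φ₁ cos φ₂ sin²(Δλ/2) = 0.004946
c = 2·arcsin(√a) = 0.140771 rad = 8.0656°

8.066°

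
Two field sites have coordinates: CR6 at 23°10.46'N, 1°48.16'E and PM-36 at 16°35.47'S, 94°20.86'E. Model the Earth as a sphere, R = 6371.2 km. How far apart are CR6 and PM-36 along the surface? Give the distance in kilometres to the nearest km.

10977 km

CR6: φ = +23.17433°, λ = +1.80267°
PM-36: φ = -16.59117°, λ = +94.34767°
Δφ = -39.7655°,  Δλ = 92.5450°
a = sin²(Δφ/2) + cos φ₁ cos φ₂ sin²(Δλ/2) = 0.575745
c = 2·arcsin(√a) = 1.722872 rad = 98.7133°
d = R·c = 6371.2 × 1.722872 = 10976.8 km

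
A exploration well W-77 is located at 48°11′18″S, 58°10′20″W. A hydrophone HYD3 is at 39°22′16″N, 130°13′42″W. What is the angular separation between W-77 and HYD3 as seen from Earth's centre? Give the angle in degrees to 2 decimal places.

108.30°

W-77: φ = -48.18833°, λ = -58.17222°
HYD3: φ = +39.37111°, λ = -130.22833°
Δφ = 87.5594°,  Δλ = -72.0561°
a = sin²(Δφ/2) + cos φ₁ cos φ₂ sin²(Δλ/2) = 0.657009
c = 2·arcsin(√a) = 1.890218 rad = 108.3015°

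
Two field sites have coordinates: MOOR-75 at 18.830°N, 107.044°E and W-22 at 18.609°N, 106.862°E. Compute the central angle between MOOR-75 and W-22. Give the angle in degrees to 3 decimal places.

Δφ = -0.2210°,  Δλ = -0.1820°
a = sin²(Δφ/2) + cos φ₁ cos φ₂ sin²(Δλ/2) = 0.000006
c = 2·arcsin(√a) = 0.004892 rad = 0.2803°

0.280°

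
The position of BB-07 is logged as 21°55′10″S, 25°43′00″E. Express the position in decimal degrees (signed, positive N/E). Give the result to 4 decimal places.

lat: 21.9194° S → -21.9194°
lon: 25.7167° E → +25.7167°

-21.9194°, +25.7167°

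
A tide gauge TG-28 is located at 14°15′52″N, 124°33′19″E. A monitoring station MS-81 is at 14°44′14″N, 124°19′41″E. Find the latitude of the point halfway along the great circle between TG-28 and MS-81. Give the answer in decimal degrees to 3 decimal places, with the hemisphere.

14.501°N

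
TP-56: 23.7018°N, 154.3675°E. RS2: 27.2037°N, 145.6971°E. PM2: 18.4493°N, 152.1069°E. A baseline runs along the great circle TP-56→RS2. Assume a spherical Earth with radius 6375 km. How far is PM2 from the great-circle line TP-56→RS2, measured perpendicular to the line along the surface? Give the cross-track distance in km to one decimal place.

628.5 km

δ₁₃ = central angle TP-56→PM2 = 0.098783 rad  (haversine)
θ₁₃ = bearing TP-56→PM2 = 202.297°,  θ₁₂ = bearing TP-56→RS2 = 295.922°
dₓₜ = R·arcsin(sin δ₁₃ · sin(θ₁₃ − θ₁₂)) = 6375·arcsin(0.09862·sin(-93.625°)) = -628.475 km
|dₓₜ| = 628.475 km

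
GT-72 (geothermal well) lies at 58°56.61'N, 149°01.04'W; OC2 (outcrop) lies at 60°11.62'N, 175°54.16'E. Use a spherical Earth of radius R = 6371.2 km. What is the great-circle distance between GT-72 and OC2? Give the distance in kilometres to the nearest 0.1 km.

1957.3 km

GT-72: φ = +58.94350°, λ = -149.01733°
OC2: φ = +60.19367°, λ = +175.90267°
Δφ = 1.2502°,  Δλ = -35.0800°
a = sin²(Δφ/2) + cos φ₁ cos φ₂ sin²(Δλ/2) = 0.023409
c = 2·arcsin(√a) = 0.307208 rad = 17.6017°
d = R·c = 6371.2 × 0.307208 = 1957.3 km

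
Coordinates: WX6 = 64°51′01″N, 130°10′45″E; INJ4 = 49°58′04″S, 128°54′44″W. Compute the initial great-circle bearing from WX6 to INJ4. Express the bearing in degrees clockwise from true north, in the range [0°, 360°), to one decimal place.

WX6: φ = +64.85028°, λ = +130.17917°
INJ4: φ = -49.96778°, λ = -128.91222°
Δλ = 100.9086°
y = sin Δλ · cos φ₂ = 0.631596
x = cos φ₁ sin φ₂ − sin φ₁ cos φ₂ cos Δλ = -0.215219
θ = atan2(y, x) = 108.8167° → 108.8167° (mod 360°)

108.8°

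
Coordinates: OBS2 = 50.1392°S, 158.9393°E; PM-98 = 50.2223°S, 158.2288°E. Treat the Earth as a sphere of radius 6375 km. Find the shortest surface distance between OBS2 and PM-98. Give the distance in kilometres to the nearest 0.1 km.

Δφ = -0.0831°,  Δλ = -0.7105°
a = sin²(Δφ/2) + cos φ₁ cos φ₂ sin²(Δλ/2) = 0.000016
c = 2·arcsin(√a) = 0.008072 rad = 0.4625°
d = R·c = 6375 × 0.008072 = 51.5 km

51.5 km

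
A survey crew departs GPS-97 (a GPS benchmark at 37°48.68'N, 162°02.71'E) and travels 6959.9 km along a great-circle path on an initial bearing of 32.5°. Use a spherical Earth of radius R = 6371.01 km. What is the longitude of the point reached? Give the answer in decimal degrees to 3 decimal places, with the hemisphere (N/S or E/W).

96.652°W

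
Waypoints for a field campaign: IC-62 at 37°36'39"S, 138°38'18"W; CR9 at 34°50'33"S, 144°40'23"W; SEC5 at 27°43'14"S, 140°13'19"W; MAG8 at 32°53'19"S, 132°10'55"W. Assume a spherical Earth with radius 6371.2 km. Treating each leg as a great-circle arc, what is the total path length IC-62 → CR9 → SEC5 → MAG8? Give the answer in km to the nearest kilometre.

IC-62: φ = -37.61083°, λ = -138.63833°
CR9: φ = -34.84250°, λ = -144.67306°
SEC5: φ = -27.72056°, λ = -140.22194°
MAG8: φ = -32.88861°, λ = -132.18194°
IC-62→CR9: c = 0.097711 rad, d = 622.54 km
CR9→SEC5: c = 0.140877 rad, d = 897.55 km
SEC5→MAG8: c = 0.150953 rad, d = 961.75 km
Total = 622.54 + 897.55 + 961.75 = 2481.85 km

2482 km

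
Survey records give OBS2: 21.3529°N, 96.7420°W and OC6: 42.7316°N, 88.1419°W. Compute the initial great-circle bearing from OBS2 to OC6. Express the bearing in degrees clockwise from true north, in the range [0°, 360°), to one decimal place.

16.6°

Δλ = 8.6001°
y = sin Δλ · cos φ₂ = 0.109841
x = cos φ₁ sin φ₂ − sin φ₁ cos φ₂ cos Δλ = 0.367538
θ = atan2(y, x) = 16.6391° → 16.6391° (mod 360°)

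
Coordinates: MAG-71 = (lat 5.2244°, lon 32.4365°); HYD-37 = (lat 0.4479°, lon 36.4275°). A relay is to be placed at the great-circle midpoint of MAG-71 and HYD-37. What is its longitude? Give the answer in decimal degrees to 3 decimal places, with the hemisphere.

34.436°E

Bx = cos φ₂ cos Δλ = 0.997545,  By = cos φ₂ sin Δλ = 0.069598
φₘ = atan2(sin φ₁ + sin φ₂, √((cos φ₁ + Bx)² + By²)) = 2.83787°
λₘ = λ₁ + atan2(By, cos φ₁ + Bx) = 34.43612°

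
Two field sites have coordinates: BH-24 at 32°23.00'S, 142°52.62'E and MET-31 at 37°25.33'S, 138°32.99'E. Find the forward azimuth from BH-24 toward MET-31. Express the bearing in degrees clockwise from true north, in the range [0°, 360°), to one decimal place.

213.9°

BH-24: φ = -32.38333°, λ = +142.87700°
MET-31: φ = -37.42217°, λ = +138.54983°
Δλ = -4.3272°
y = sin Δλ · cos φ₂ = -0.059922
x = cos φ₁ sin φ₂ − sin φ₁ cos φ₂ cos Δλ = -0.089043
θ = atan2(y, x) = -146.0613° → 213.9387° (mod 360°)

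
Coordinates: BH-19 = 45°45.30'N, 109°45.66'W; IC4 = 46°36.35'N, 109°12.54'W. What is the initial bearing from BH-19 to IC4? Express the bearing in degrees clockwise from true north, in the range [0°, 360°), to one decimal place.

24.0°

BH-19: φ = +45.75500°, λ = -109.76100°
IC4: φ = +46.60583°, λ = -109.20900°
Δλ = 0.5520°
y = sin Δλ · cos φ₂ = 0.006619
x = cos φ₁ sin φ₂ − sin φ₁ cos φ₂ cos Δλ = 0.014872
θ = atan2(y, x) = 23.9911° → 23.9911° (mod 360°)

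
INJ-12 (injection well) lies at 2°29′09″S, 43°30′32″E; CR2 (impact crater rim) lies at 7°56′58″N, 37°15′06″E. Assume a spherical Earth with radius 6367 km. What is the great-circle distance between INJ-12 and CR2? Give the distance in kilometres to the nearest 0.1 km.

1351.2 km

INJ-12: φ = -2.48583°, λ = +43.50889°
CR2: φ = +7.94944°, λ = +37.25167°
Δφ = 10.4353°,  Δλ = -6.2572°
a = sin²(Δφ/2) + cos φ₁ cos φ₂ sin²(Δλ/2) = 0.011217
c = 2·arcsin(√a) = 0.212221 rad = 12.1594°
d = R·c = 6367 × 0.212221 = 1351.2 km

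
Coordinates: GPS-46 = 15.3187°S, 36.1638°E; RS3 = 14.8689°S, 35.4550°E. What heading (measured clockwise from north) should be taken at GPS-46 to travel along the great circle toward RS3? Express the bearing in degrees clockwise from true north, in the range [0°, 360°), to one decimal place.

303.2°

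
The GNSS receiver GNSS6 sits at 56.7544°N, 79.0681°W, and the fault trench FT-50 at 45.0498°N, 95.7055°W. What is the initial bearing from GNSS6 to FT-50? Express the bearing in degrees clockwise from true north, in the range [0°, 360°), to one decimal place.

228.6°

Δλ = -16.6374°
y = sin Δλ · cos φ₂ = -0.202278
x = cos φ₁ sin φ₂ − sin φ₁ cos φ₂ cos Δλ = -0.178130
θ = atan2(y, x) = -131.3677° → 228.6323° (mod 360°)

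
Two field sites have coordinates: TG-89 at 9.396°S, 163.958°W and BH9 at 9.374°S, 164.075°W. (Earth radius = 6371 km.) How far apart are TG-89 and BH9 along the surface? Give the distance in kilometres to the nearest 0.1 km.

13.1 km

Δφ = 0.0220°,  Δλ = -0.1170°
a = sin²(Δφ/2) + cos φ₁ cos φ₂ sin²(Δλ/2) = 0.000001
c = 2·arcsin(√a) = 0.002051 rad = 0.1175°
d = R·c = 6371 × 0.002051 = 13.1 km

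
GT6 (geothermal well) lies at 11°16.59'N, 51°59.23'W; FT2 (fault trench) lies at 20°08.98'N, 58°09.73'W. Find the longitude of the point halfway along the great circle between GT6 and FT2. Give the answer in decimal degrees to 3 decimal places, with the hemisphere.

55.007°W

GT6: φ = +11.27650°, λ = -51.98717°
FT2: φ = +20.14967°, λ = -58.16217°
Bx = cos φ₂ cos Δλ = 0.933349,  By = cos φ₂ sin Δλ = -0.100982
φₘ = atan2(sin φ₁ + sin φ₂, √((cos φ₁ + Bx)² + By²)) = 15.73478°
λₘ = λ₁ + atan2(By, cos φ₁ + Bx) = -55.00721°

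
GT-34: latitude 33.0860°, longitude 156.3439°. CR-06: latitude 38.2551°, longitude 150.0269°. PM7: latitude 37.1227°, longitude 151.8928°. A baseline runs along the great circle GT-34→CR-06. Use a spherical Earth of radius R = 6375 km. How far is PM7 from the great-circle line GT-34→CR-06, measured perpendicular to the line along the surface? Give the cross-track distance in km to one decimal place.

δ₁₃ = central angle GT-34→PM7 = 0.094859 rad  (haversine)
θ₁₃ = bearing GT-34→PM7 = 319.207°,  θ₁₂ = bearing GT-34→CR-06 = 317.013°
dₓₜ = R·arcsin(sin δ₁₃ · sin(θ₁₃ − θ₁₂)) = 6375·arcsin(0.09472·sin(2.194°)) = 23.116 km
|dₓₜ| = 23.116 km

23.1 km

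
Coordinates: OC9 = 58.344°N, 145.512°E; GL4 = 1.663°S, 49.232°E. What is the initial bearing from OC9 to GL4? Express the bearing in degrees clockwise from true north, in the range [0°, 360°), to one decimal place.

Δλ = -96.2800°
y = sin Δλ · cos φ₂ = -0.993581
x = cos φ₁ sin φ₂ − sin φ₁ cos φ₂ cos Δλ = 0.077842
θ = atan2(y, x) = -85.5203° → 274.4797° (mod 360°)

274.5°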